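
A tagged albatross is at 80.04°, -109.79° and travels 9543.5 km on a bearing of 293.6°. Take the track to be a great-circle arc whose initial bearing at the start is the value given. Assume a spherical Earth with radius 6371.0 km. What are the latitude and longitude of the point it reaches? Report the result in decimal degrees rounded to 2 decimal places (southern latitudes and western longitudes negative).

latitude 8.09°, longitude 137.60°

Central angle δ = d/R = 1.497960 rad.
With φ₁ = 80.04° = 1.396962 rad and θ = 293.6° = 5.124287 rad:
Applying the spherical law of cosines for sides, sin φ₂ = sin φ₁ cos δ + cos φ₁ sin δ cos θ = 0.140737, so φ₂ = 8.09°.
For the longitude increment, Δλ = atan2( sin θ sin δ cos φ₁, cos δ − sin φ₁ sin φ₂ ) = atan2(-0.158074, -0.065843) = -112.61°.
λ₂ = -109.79° + -112.61° = -222.40°, normalized to (−180°, 180°] → 137.60°.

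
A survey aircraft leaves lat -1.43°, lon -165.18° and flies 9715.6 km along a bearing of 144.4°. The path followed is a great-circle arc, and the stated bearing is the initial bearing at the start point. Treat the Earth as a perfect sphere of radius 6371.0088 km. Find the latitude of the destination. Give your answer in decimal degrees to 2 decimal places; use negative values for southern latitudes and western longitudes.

latitude -54.40°

Central angle δ = d/R = 1.524970 rad.
Converting: φ₁ = -0.024958 rad, θ = 2.520255 rad.
Applying the spherical law of cosines for sides, sin φ₂ = sin φ₁ cos δ + cos φ₁ sin δ cos θ = -0.813137, so φ₂ = -54.40°.
Then Δλ = atan2(0.581331, 0.025518) = 1.526929 rad, from sin θ sin δ cos φ₁ over cos δ − sin φ₁ sin φ₂.
Hence λ₂ = -165.18° + 87.49° = -77.69°.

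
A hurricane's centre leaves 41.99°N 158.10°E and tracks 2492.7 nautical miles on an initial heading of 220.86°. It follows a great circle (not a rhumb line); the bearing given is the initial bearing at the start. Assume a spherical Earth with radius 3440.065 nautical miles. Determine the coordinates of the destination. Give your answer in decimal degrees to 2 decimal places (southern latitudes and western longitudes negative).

latitude 7.37°, longitude 132.17°

δ = 2492.7/3440.065 = 0.724608 rad (41.5170°).
Start latitude φ₁ = 0.732864 rad; initial bearing θ = 3.854734 rad.
sin φ₂ = sin φ₁ cos δ + cos φ₁ sin δ cos θ = (0.669001)(0.748759) + (0.743262)(0.662842)(-0.756310) = 0.128313
φ₂ = asin(0.128313) = 0.128667 rad = 7.37°.
For the longitude increment, Δλ = atan2( sin θ sin δ cos φ₁, cos δ − sin φ₁ sin φ₂ ) = atan2(-0.322308, 0.662918) = -25.93°.
λ₂ = λ₁ + Δλ = 132.17°.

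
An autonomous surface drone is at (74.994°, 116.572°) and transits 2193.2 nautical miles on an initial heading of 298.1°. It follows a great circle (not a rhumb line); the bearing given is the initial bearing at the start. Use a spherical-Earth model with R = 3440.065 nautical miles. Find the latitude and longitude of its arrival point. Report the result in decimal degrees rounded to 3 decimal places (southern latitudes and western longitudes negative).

latitude 58.076°, longitude 19.758°

Central angle δ = d/R = 0.637546 rad.
Start latitude φ₁ = 1.308892 rad; initial bearing θ = 5.202827 rad.
Destination latitude: φ₂ = arcsin( sin φ₁ cos δ + cos φ₁ sin δ cos θ ) = arcsin(0.848747) = 58.076°.
For the longitude increment, Δλ = atan2( sin θ sin δ cos φ₁, cos δ − sin φ₁ sin φ₂ ) = atan2(-0.135950, -0.016245) = -96.814°.
Hence λ₂ = 116.572° + -96.814° = 19.758°.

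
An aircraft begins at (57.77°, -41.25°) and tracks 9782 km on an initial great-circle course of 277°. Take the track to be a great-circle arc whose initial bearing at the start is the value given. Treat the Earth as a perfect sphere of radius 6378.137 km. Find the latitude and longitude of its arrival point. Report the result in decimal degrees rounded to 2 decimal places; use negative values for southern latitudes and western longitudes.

Angular distance δ = d/R = 9782 / 6378.137 = 1.533677 rad.
With φ₁ = 57.77° = 1.008277 rad and θ = 277° = 4.834562 rad:
sin φ₂ = sin φ₁ cos δ + cos φ₁ sin δ cos θ = (0.845914)(0.037111) + (0.533319)(0.999311)(0.121869) = 0.096343
φ₂ = asin(0.096343) = 0.096493 rad = 5.53°.
Δλ = atan2( sin θ sin δ cos φ₁ , cos δ − sin φ₁ sin φ₂ ) = atan2(-0.528979, -0.044387) = -1.654511 rad = -94.80°.
Hence λ₂ = -41.25° + -94.80° = -136.05°.

latitude 5.53°, longitude -136.05°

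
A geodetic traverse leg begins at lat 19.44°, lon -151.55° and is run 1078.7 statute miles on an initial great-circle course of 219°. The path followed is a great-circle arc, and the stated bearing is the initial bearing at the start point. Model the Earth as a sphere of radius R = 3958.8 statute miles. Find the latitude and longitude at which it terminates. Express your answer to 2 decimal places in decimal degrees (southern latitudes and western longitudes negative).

Angular distance δ = d/R = 1078.7 / 3958.8 = 0.272482 rad.
Start latitude φ₁ = 0.339292 rad; initial bearing θ = 3.822271 rad.
sin φ₂ = sin φ₁ cos δ + cos φ₁ sin δ cos θ = (0.332820)(0.963106) + (0.942991)(0.269122)(-0.777146) = 0.123317
φ₂ = asin(0.123317) = 0.123631 rad = 7.08°.
For the longitude increment, Δλ = atan2( sin θ sin δ cos φ₁, cos δ − sin φ₁ sin φ₂ ) = atan2(-0.159709, 0.922064) = -9.83°.
λ₂ = -151.55° + -9.83° = -161.38°.

latitude 7.08°, longitude -161.38°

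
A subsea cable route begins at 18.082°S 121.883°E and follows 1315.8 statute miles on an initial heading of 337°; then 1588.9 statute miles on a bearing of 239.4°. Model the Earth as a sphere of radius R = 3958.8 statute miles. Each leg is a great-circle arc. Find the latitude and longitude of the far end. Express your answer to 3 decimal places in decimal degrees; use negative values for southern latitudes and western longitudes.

Apply the spherical direct solution leg by leg, carrying full precision between legs.
Leg 1: from (-18.082°, 121.883°), δ = 1315.8/3958.8 = 0.332373 rad, θ = 337° → φ = -0.451°, λ = 114.558°.
Leg 2: from (-0.451°, 114.558°), δ = 1588.9/3958.8 = 0.401359 rad, θ = 239.4° → φ = -11.894°, λ = 94.459°.

latitude -11.894°, longitude 94.459°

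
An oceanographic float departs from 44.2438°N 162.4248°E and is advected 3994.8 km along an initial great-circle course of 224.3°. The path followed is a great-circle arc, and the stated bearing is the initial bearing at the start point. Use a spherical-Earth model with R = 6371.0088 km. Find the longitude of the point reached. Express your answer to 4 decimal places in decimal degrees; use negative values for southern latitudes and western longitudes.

longitude 137.2816°

Angular distance δ = d/R = 3994.8 / 6371.0088 = 0.627028 rad.
Converting: φ₁ = 0.772200 rad, θ = 3.914774 rad.
Applying the spherical law of cosines for sides, sin φ₂ = sin φ₁ cos δ + cos φ₁ sin δ cos θ = 0.264165, so φ₂ = 15.3173°.
For the longitude increment, Δλ = atan2( sin θ sin δ cos φ₁, cos δ − sin φ₁ sin φ₂ ) = atan2(-0.293563, 0.625464) = -25.1432°.
λ₂ = 162.4248° + -25.1432° = 137.2816°.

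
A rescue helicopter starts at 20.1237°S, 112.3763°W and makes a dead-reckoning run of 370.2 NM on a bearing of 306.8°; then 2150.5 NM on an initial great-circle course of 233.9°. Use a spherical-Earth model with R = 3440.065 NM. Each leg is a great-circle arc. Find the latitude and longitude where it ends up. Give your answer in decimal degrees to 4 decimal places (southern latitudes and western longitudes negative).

Apply the spherical direct solution leg by leg, carrying full precision between legs.
Leg 1: from (-20.1237°, -112.3763°), δ = 370.2/3440.065 = 0.107614 rad, θ = 306.8° → φ = -16.3585°, λ = -117.5188°.
Leg 2: from (-16.3585°, -117.5188°), δ = 2150.5/3440.065 = 0.625134 rad, θ = 233.9° → φ = -34.0023°, λ = -152.2943°.

latitude -34.0023°, longitude -152.2943°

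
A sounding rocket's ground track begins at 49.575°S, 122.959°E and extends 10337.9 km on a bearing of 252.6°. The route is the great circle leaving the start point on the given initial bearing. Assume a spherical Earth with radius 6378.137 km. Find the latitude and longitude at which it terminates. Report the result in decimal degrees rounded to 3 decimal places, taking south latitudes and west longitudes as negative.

latitude -8.951°, longitude 17.711°

The arc subtends δ = 10337.9/6378.137 = 1.620834 rad at the centre.
With φ₁ = -49.575° = -0.865247 rad and θ = 252.6° = 4.408702 rad:
sin φ₂ = sin φ₁ cos δ + cos φ₁ sin δ cos θ = (-0.761255)(-0.050017) + (0.648452)(0.998748)(-0.299041) = -0.155596
φ₂ = asin(-0.155596) = -0.156230 rad = -8.951°.
Then Δλ = atan2(-0.618005, -0.168465) = -1.836925 rad, from sin θ sin δ cos φ₁ over cos δ − sin φ₁ sin φ₂.
λ₂ = λ₁ + Δλ = 17.711°.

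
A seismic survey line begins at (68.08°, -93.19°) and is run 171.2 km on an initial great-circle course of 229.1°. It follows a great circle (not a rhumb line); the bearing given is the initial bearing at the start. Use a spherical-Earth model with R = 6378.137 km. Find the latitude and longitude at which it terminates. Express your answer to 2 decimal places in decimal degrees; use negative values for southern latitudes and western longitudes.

latitude 67.05°, longitude -96.17°

Angular distance δ = d/R = 171.2 / 6378.137 = 0.026842 rad.
Start latitude φ₁ = 1.188220 rad; initial bearing θ = 3.998549 rad.
sin φ₂ = sin φ₁ cos δ + cos φ₁ sin δ cos θ = (0.927706)(0.999640) + (0.373312)(0.026838)(-0.654741) = 0.920812
φ₂ = asin(0.920812) = 1.170157 rad = 67.05°.
For the longitude increment, Δλ = atan2( sin θ sin δ cos φ₁, cos δ − sin φ₁ sin φ₂ ) = atan2(-0.007573, 0.145397) = -2.98°.
λ₂ = -93.19° + -2.98° = -96.17°.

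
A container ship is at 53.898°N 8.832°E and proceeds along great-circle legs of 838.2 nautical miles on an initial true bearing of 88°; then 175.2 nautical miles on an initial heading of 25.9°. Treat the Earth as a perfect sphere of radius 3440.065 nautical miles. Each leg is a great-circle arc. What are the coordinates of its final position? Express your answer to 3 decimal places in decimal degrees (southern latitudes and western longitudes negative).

Apply the spherical direct solution leg by leg, carrying full precision between legs.
Leg 1: from (53.898°, 8.832°), δ = 838.2/3440.065 = 0.243658 rad, θ = 88° → φ = 52.098°, λ = 31.941°.
Leg 2: from (52.098°, 31.941°), δ = 175.2/3440.065 = 0.050929 rad, θ = 25.9° → φ = 54.704°, λ = 34.147°.

latitude 54.704°, longitude 34.147°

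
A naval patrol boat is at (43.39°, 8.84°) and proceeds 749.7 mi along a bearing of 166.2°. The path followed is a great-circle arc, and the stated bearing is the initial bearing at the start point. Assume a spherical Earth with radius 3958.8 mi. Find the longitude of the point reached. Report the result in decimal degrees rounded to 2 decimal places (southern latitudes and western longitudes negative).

δ = 749.7/3958.8 = 0.189376 rad (10.8504°).
Start latitude φ₁ = 0.757298 rad; initial bearing θ = 2.900737 rad.
Destination latitude: φ₂ = arcsin( sin φ₁ cos δ + cos φ₁ sin δ cos θ ) = arcsin(0.541831) = 32.81°.
Then Δλ = atan2(0.032631, 0.609905) = 0.053450 rad, from sin θ sin δ cos φ₁ over cos δ − sin φ₁ sin φ₂.
λ₂ = 8.84° + 3.06° = 11.90°.

longitude 11.90°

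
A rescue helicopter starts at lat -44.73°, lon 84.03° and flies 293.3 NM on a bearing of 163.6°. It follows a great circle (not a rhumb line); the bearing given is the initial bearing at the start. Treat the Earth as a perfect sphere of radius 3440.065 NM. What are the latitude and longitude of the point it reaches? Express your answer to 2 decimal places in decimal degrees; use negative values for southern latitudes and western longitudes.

Angular distance δ = d/R = 293.3 / 3440.065 = 0.085260 rad.
Start latitude φ₁ = -0.780686 rad; initial bearing θ = 2.855359 rad.
Destination latitude: φ₂ = arcsin( sin φ₁ cos δ + cos φ₁ sin δ cos θ ) = arcsin(-0.759247) = -49.40°.
Δλ = atan2( sin θ sin δ cos φ₁ , cos δ − sin φ₁ sin φ₂ ) = atan2(0.017081, 0.462035) = 0.036952 rad = 2.12°.
λ₂ = 84.03° + 2.12° = 86.15°.

latitude -49.40°, longitude 86.15°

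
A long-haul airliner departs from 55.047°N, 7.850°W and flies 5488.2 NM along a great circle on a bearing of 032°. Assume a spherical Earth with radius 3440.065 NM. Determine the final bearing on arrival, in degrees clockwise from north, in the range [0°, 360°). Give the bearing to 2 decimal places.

final bearing 159.94°

δ = 5488.2/3440.065 = 1.595377 rad (91.4084°).
Converting: φ₁ = 0.960751 rad, θ = 0.558505 rad.
Destination latitude: φ₂ = arcsin( sin φ₁ cos δ + cos φ₁ sin δ cos θ ) = arcsin(0.465559) = 27.746°.
Δλ = atan2( sin θ sin δ cos φ₁ , cos δ − sin φ₁ sin φ₂ ) = atan2(0.303501, -0.406160) = 2.499857 rad = 143.231°.
λ₂ = λ₁ + Δλ = 135.381°.
The forward bearing on arrival equals the back-azimuth from the destination plus 180°.
Back-azimuth from P₂ (27.75°, 135.38°) to P₁ (55.05°, -7.85°), with Δλ' = λ₁ − λ₂ = -143.23°: atan2( sin Δλ' cos φ₁ , cos φ₂ sin φ₁ − sin φ₂ cos φ₁ cos Δλ' ) = 339.94°.
Final bearing = (339.94° + 180°) mod 360° = 159.94°.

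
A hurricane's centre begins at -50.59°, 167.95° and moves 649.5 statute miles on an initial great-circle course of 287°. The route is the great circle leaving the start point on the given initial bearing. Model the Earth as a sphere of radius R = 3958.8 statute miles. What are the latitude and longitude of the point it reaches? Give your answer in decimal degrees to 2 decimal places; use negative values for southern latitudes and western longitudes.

Angular distance δ = d/R = 649.5 / 3958.8 = 0.164065 rad.
Converting: φ₁ = -0.882962 rad, θ = 5.009095 rad.
Applying the spherical law of cosines for sides, sin φ₂ = sin φ₁ cos δ + cos φ₁ sin δ cos θ = -0.731931, so φ₂ = -47.05°.
For the longitude increment, Δλ = atan2( sin θ sin δ cos φ₁, cos δ − sin φ₁ sin φ₂ ) = atan2(-0.099162, 0.421065) = -13.25°.
λ₂ = 167.95° + -13.25° = 154.70°.

latitude -47.05°, longitude 154.70°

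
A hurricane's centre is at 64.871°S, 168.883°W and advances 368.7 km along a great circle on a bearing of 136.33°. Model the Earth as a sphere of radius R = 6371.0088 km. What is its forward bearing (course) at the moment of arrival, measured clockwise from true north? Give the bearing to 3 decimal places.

final bearing 130.932°

δ = 368.7/6371.0088 = 0.057872 rad (3.3158°).
Converting: φ₁ = -1.132213 rad, θ = 2.379407 rad.
sin φ₂ = sin φ₁ cos δ + cos φ₁ sin δ cos θ = (-0.905354)(0.998326) + (0.424658)(0.057839)(-0.723329) = -0.921605
φ₂ = asin(-0.921605) = -1.172195 rad = -67.162°.
Then Δλ = atan2(0.016960, 0.163947) = 0.103082 rad, from sin θ sin δ cos φ₁ over cos δ − sin φ₁ sin φ₂.
λ₂ = -168.883° + 5.906° = -162.977°.
The forward bearing on arrival equals the back-azimuth from the destination plus 180°.
Back-azimuth from P₂ (-67.162°, -162.977°) to P₁ (-64.871°, -168.883°), with Δλ' = λ₁ − λ₂ = -5.906°: atan2( sin Δλ' cos φ₁ , cos φ₂ sin φ₁ − sin φ₂ cos φ₁ cos Δλ' ) = 310.932°.
Final bearing = (310.932° + 180°) mod 360° = 130.932°.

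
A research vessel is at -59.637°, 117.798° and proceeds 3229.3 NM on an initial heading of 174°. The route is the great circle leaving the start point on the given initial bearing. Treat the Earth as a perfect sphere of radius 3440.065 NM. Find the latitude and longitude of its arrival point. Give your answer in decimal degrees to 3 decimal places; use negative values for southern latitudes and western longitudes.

The arc subtends δ = 3229.3/3440.065 = 0.938732 rad at the centre.
With φ₁ = -59.637° = -1.040862 rad and θ = 174° = 3.036873 rad:
sin φ₂ = sin φ₁ cos δ + cos φ₁ sin δ cos θ = (-0.862840)(0.590811) + (0.505477)(0.806810)(-0.994522) = -0.915365
φ₂ = asin(-0.915365) = -1.156414 rad = -66.258°.
Then Δλ = atan2(0.042629, -0.199003) = 2.930568 rad, from sin θ sin δ cos φ₁ over cos δ − sin φ₁ sin φ₂.
λ₂ = 117.798° + 167.909° = 285.707°, normalized to (−180°, 180°] → -74.293°.

latitude -66.258°, longitude -74.293°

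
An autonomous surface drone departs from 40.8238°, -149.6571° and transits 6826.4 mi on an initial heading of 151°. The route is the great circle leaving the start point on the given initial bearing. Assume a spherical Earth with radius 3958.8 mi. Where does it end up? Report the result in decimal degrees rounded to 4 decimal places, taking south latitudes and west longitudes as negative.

Angular distance δ = d/R = 6826.4 / 3958.8 = 1.724361 rad.
Start latitude φ₁ = 0.712510 rad; initial bearing θ = 2.635447 rad.
sin φ₂ = sin φ₁ cos δ + cos φ₁ sin δ cos θ = (0.653735)(-0.152962) + (0.756724)(0.988232)(-0.874620) = -0.754053
φ₂ = asin(-0.754053) = -0.854212 rad = -48.9427°.
For the longitude increment, Δλ = atan2( sin θ sin δ cos φ₁, cos δ − sin φ₁ sin φ₂ ) = atan2(0.362550, 0.339989) = 46.8393°.
λ₂ = -149.6571° + 46.8393° = -102.8178°.

latitude -48.9427°, longitude -102.8178°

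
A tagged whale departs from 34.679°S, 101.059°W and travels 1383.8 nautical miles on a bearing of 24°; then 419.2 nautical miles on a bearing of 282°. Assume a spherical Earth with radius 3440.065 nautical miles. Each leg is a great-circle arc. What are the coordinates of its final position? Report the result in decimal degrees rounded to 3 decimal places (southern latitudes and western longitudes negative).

Apply the spherical direct solution leg by leg, carrying full precision between legs.
Leg 1: from (-34.679°, -101.059°), δ = 1383.8/3440.065 = 0.402260 rad, θ = 24° → φ = -13.264°, λ = -91.643°.
Leg 2: from (-13.264°, -91.643°), δ = 419.2/3440.065 = 0.121858 rad, θ = 282° → φ = -11.721°, λ = -98.618°.

latitude -11.721°, longitude -98.618°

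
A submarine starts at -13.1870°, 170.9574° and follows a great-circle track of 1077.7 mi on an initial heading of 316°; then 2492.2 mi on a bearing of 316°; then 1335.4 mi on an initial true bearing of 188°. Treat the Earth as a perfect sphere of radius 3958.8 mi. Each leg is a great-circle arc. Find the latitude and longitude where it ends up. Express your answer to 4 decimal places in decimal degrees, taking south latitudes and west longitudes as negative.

Apply the spherical direct solution leg by leg, carrying full precision between legs.
Leg 1: from (-13.1870°, 170.9574°), δ = 1077.7/3958.8 = 0.272229 rad, θ = 316° → φ = -1.8002°, λ = 160.1871°.
Leg 2: from (-1.8002°, 160.1871°), δ = 2492.2/3958.8 = 0.629534 rad, θ = 316° → φ = 23.4484°, λ = 133.7121°.
Leg 3: from (23.4484°, 133.7121°), δ = 1335.4/3958.8 = 0.337324 rad, θ = 188° → φ = 4.2909°, λ = 131.0646°.

latitude 4.2909°, longitude 131.0646°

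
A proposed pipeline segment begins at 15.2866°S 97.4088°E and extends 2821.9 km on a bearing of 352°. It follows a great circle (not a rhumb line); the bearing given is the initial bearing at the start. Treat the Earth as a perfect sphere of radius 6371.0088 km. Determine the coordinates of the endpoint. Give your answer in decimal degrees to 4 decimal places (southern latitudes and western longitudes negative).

latitude 9.8573°, longitude 93.9379°

Central angle δ = d/R = 0.442928 rad.
Converting: φ₁ = -0.266802 rad, θ = 6.143559 rad.
sin φ₂ = sin φ₁ cos δ + cos φ₁ sin δ cos θ = (-0.263647)(0.903501) + (0.964619)(0.428587)(0.990268) = 0.171194
φ₂ = asin(0.171194) = 0.172042 rad = 9.8573°.
Then Δλ = atan2(-0.057537, 0.948635) = -0.060579 rad, from sin θ sin δ cos φ₁ over cos δ − sin φ₁ sin φ₂.
λ₂ = 97.4088° + -3.4709° = 93.9379°.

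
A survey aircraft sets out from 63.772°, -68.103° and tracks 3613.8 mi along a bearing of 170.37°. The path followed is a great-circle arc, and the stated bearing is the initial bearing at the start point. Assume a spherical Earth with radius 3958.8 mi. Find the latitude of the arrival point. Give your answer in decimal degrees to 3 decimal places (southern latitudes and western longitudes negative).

latitude 11.758°

Angular distance δ = d/R = 3613.8 / 3958.8 = 0.912852 rad.
Converting: φ₁ = 1.113031 rad, θ = 2.973517 rad.
Applying the spherical law of cosines for sides, sin φ₂ = sin φ₁ cos δ + cos φ₁ sin δ cos θ = 0.203772, so φ₂ = 11.758°.
For the longitude increment, Δλ = atan2( sin θ sin δ cos φ₁, cos δ − sin φ₁ sin φ₂ ) = atan2(0.058498, 0.428699) = 7.770°.
λ₂ = -68.103° + 7.770° = -60.333°.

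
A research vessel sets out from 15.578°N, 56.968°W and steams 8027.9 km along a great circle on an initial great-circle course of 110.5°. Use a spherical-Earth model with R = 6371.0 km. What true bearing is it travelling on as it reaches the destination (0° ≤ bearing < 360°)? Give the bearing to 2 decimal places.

Central angle δ = d/R = 1.260069 rad.
With φ₁ = 15.578° = 0.271887 rad and θ = 110.5° = 1.928589 rad:
sin φ₂ = sin φ₁ cos δ + cos φ₁ sin δ cos θ = (0.268550)(0.305751) + (0.963266)(0.952111)(-0.350207) = -0.239078
φ₂ = asin(-0.239078) = -0.241417 rad = -13.832°.
Δλ = atan2( sin θ sin δ cos φ₁ , cos δ − sin φ₁ sin φ₂ ) = atan2(0.859056, 0.369956) = 1.164147 rad = 66.701°.
λ₂ = λ₁ + Δλ = 9.733°.
The forward bearing on arrival equals the back-azimuth from the destination plus 180°.
Back-azimuth from P₂ (-13.83°, 9.73°) to P₁ (15.58°, -56.97°), with Δλ' = λ₁ − λ₂ = -66.70°: atan2( sin Δλ' cos φ₁ , cos φ₂ sin φ₁ − sin φ₂ cos φ₁ cos Δλ' ) = 291.69°.
Final bearing = (291.69° + 180°) mod 360° = 111.69°.

final bearing 111.69°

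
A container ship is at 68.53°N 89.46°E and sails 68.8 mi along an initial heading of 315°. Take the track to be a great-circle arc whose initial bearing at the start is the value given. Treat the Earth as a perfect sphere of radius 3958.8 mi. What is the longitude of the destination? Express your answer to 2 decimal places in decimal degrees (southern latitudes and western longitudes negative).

The arc subtends δ = 68.8/3958.8 = 0.017379 rad at the centre.
With φ₁ = 68.53° = 1.196074 rad and θ = 315° = 5.497787 rad:
Destination latitude: φ₂ = arcsin( sin φ₁ cos δ + cos φ₁ sin δ cos θ ) = arcsin(0.934966) = 69.22°.
Δλ = atan2( sin θ sin δ cos φ₁ , cos δ − sin φ₁ sin φ₂ ) = atan2(-0.004498, 0.129760) = -0.034647 rad = -1.99°.
λ₂ = 89.46° + -1.99° = 87.47°.

longitude 87.47°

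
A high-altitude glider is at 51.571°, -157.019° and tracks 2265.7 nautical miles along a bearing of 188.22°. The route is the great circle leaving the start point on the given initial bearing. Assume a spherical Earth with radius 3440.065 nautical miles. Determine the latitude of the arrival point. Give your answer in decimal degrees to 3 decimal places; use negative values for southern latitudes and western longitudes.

Central angle δ = d/R = 0.658621 rad.
With φ₁ = 51.571° = 0.900084 rad and θ = 188.22° = 3.285059 rad:
Destination latitude: φ₂ = arcsin( sin φ₁ cos δ + cos φ₁ sin δ cos θ ) = arcsin(0.243031) = 14.066°.
For the longitude increment, Δλ = atan2( sin θ sin δ cos φ₁, cos δ − sin φ₁ sin φ₂ ) = atan2(-0.054388, 0.600451) = -5.176°.
λ₂ = -157.019° + -5.176° = -162.195°.

latitude 14.066°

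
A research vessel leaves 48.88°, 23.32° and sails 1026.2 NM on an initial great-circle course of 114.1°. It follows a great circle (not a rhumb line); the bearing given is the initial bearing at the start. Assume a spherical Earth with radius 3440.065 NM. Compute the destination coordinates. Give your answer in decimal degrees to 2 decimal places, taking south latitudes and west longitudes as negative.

latitude 39.88°, longitude 43.78°

Central angle δ = d/R = 0.298308 rad.
With φ₁ = 48.88° = 0.853117 rad and θ = 114.1° = 1.991421 rad:
Destination latitude: φ₂ = arcsin( sin φ₁ cos δ + cos φ₁ sin δ cos θ ) = arcsin(0.641140) = 39.88°.
Then Δλ = atan2(0.176435, 0.472843) = 0.357136 rad, from sin θ sin δ cos φ₁ over cos δ − sin φ₁ sin φ₂.
λ₂ = λ₁ + Δλ = 43.78°.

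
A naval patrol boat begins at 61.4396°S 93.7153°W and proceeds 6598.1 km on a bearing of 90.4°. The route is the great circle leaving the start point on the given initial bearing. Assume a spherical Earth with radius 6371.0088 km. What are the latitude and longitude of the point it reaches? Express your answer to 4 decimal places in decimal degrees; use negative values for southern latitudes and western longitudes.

latitude -26.7941°, longitude -19.2146°

δ = 6598.1/6371.0088 = 1.035644 rad (59.3381°).
Converting: φ₁ = -1.072323 rad, θ = 1.577778 rad.
Applying the spherical law of cosines for sides, sin φ₂ = sin φ₁ cos δ + cos φ₁ sin δ cos θ = -0.450786, so φ₂ = -26.7941°.
For the longitude increment, Δλ = atan2( sin θ sin δ cos φ₁, cos δ − sin φ₁ sin φ₂ ) = atan2(0.411234, 0.114040) = 74.5007°.
λ₂ = -93.7153° + 74.5007° = -19.2146°.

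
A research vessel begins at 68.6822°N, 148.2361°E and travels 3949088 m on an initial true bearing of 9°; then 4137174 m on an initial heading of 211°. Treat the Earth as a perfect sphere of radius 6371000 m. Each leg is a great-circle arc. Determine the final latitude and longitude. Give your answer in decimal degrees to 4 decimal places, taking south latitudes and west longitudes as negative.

Apply the spherical direct solution leg by leg, carrying full precision between legs.
Leg 1: from (68.6822°, 148.2361°), δ = 3949088/6371000 = 0.619854 rad, θ = 9° → φ = 75.2076°, λ = -52.6144°.
Leg 2: from (75.2076°, -52.6144°), δ = 4137174/6371000 = 0.649376 rad, θ = 211° → φ = 39.6226°, λ = -76.4634°.

latitude 39.6226°, longitude -76.4634°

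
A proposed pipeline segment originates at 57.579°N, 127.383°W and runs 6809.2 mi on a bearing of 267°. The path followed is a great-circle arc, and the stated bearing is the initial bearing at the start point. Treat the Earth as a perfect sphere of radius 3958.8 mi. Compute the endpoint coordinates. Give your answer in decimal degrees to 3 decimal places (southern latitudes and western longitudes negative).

latitude -8.815°, longitude 140.528°

Central angle δ = d/R = 1.720016 rad.
Start latitude φ₁ = 1.004943 rad; initial bearing θ = 4.660029 rad.
Destination latitude: φ₂ = arcsin( sin φ₁ cos δ + cos φ₁ sin δ cos θ ) = arcsin(-0.153242) = -8.815°.
Δλ = atan2( sin θ sin δ cos φ₁ , cos δ − sin φ₁ sin φ₂ ) = atan2(-0.529452, -0.019311) = -1.607253 rad = -92.089°.
λ₂ = -127.383° + -92.089° = -219.472°, normalized to (−180°, 180°] → 140.528°.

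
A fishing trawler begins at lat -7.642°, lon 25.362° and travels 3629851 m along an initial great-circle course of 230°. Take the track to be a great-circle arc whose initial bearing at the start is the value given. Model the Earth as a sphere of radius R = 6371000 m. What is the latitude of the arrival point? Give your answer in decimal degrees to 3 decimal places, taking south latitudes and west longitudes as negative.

latitude -27.105°

Central angle δ = d/R = 0.569746 rad.
With φ₁ = -7.642° = -0.133378 rad and θ = 230° = 4.014257 rad:
Applying the spherical law of cosines for sides, sin φ₂ = sin φ₁ cos δ + cos φ₁ sin δ cos θ = -0.455628, so φ₂ = -27.105°.
Then Δλ = atan2(-0.409548, 0.781447) = -0.482733 rad, from sin θ sin δ cos φ₁ over cos δ − sin φ₁ sin φ₂.
λ₂ = 25.362° + -27.659° = -2.297°.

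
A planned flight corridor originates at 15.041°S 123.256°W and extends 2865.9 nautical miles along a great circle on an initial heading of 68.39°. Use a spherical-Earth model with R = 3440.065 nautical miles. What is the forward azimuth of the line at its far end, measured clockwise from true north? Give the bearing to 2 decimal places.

final bearing 64.34°

δ = 2865.9/3440.065 = 0.833095 rad (47.7328°).
Converting: φ₁ = -0.262515 rad, θ = 1.193631 rad.
Applying the spherical law of cosines for sides, sin φ₂ = sin φ₁ cos δ + cos φ₁ sin δ cos θ = 0.088658, so φ₂ = 5.086°.
For the longitude increment, Δλ = atan2( sin θ sin δ cos φ₁, cos δ − sin φ₁ sin φ₂ ) = atan2(0.664432, 0.695596) = 43.687°.
λ₂ = -123.256° + 43.687° = -79.569°.
The forward bearing on arrival equals the back-azimuth from the destination plus 180°.
Back-azimuth from P₂ (5.09°, -79.57°) to P₁ (-15.04°, -123.26°), with Δλ' = λ₁ − λ₂ = -43.69°: atan2( sin Δλ' cos φ₁ , cos φ₂ sin φ₁ − sin φ₂ cos φ₁ cos Δλ' ) = 244.34°.
Final bearing = (244.34° + 180°) mod 360° = 64.34°.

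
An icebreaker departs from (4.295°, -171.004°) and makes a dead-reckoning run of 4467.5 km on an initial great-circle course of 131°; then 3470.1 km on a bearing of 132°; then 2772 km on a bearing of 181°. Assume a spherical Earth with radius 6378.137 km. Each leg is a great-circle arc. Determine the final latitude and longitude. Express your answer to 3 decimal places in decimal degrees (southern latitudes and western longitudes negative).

latitude -64.266°, longitude -110.642°

Apply the spherical direct solution leg by leg, carrying full precision between legs.
Leg 1: from (4.295°, -171.004°), δ = 4467.5/6378.137 = 0.700440 rad, θ = 131° → φ = -21.372°, λ = -139.513°.
Leg 2: from (-21.372°, -139.513°), δ = 3470.1/6378.137 = 0.544062 rad, θ = 132° → φ = -39.371°, λ = -109.672°.
Leg 3: from (-39.371°, -109.672°), δ = 2772/6378.137 = 0.434610 rad, θ = 181° → φ = -64.266°, λ = -110.642°.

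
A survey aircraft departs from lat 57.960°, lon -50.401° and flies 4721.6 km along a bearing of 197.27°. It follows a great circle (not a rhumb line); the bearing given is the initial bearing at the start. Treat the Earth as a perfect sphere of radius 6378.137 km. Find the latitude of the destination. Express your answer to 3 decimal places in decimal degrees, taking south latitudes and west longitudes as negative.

latitude 16.507°

Angular distance δ = d/R = 4721.6 / 6378.137 = 0.740279 rad.
Start latitude φ₁ = 1.011593 rad; initial bearing θ = 3.443011 rad.
Destination latitude: φ₂ = arcsin( sin φ₁ cos δ + cos φ₁ sin δ cos θ ) = arcsin(0.284130) = 16.507°.
Δλ = atan2( sin θ sin δ cos φ₁ , cos δ − sin φ₁ sin φ₂ ) = atan2(-0.106230, 0.497430) = -0.210397 rad = -12.055°.
Hence λ₂ = -50.401° + -12.055° = -62.456°.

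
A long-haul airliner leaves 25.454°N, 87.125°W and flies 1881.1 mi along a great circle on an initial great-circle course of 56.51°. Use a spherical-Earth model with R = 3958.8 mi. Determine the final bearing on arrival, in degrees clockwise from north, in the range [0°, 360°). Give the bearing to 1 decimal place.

Central angle δ = d/R = 0.475169 rad.
Converting: φ₁ = 0.444256 rad, θ = 0.986286 rad.
Destination latitude: φ₂ = arcsin( sin φ₁ cos δ + cos φ₁ sin δ cos θ ) = arcsin(0.610107) = 37.597°.
Then Δλ = atan2(0.344502, 0.627000) = 0.502417 rad, from sin θ sin δ cos φ₁ over cos δ − sin φ₁ sin φ₂.
λ₂ = -87.125° + 28.786° = -58.339°.
The forward bearing on arrival equals the back-azimuth from the destination plus 180°.
Back-azimuth from P₂ (37.6°, -58.3°) to P₁ (25.5°, -87.1°), with Δλ' = λ₁ − λ₂ = -28.8°: atan2( sin Δλ' cos φ₁ , cos φ₂ sin φ₁ − sin φ₂ cos φ₁ cos Δλ' ) = 251.9°.
Final bearing = (251.9° + 180°) mod 360° = 71.9°.

final bearing 71.9°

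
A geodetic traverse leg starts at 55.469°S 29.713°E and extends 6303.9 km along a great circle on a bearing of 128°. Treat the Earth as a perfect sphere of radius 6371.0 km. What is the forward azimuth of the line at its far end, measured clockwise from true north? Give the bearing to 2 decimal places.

Central angle δ = d/R = 0.989468 rad.
Converting: φ₁ = -0.968117 rad, θ = 2.234021 rad.
Applying the spherical law of cosines for sides, sin φ₂ = sin φ₁ cos δ + cos φ₁ sin δ cos θ = -0.744050, so φ₂ = -48.078°.
Δλ = atan2( sin θ sin δ cos φ₁ , cos δ − sin φ₁ sin φ₂ ) = atan2(0.373310, -0.063828) = 1.740138 rad = 99.703°.
λ₂ = 29.713° + 99.703° = 129.416°.
The forward bearing on arrival equals the back-azimuth from the destination plus 180°.
Back-azimuth from P₂ (-48.08°, 129.42°) to P₁ (-55.47°, 29.71°), with Δλ' = λ₁ − λ₂ = -99.70°: atan2( sin Δλ' cos φ₁ , cos φ₂ sin φ₁ − sin φ₂ cos φ₁ cos Δλ' ) = 221.96°.
Final bearing = (221.96° + 180°) mod 360° = 41.96°.

final bearing 41.96°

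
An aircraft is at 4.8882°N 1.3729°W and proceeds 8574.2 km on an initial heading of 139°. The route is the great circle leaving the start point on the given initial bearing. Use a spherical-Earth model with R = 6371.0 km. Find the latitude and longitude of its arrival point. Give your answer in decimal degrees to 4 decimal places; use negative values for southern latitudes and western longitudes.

Central angle δ = d/R = 1.345817 rad.
Start latitude φ₁ = 0.085315 rad; initial bearing θ = 2.426008 rad.
sin φ₂ = sin φ₁ cos δ + cos φ₁ sin δ cos θ = (0.085212)(0.223086) + (0.996363)(0.974799)(-0.754710) = -0.714005
φ₂ = asin(-0.714005) = -0.795201 rad = -45.5617°.
For the longitude increment, Δλ = atan2( sin θ sin δ cos φ₁, cos δ − sin φ₁ sin φ₂ ) = atan2(0.637199, 0.283928) = 65.9829°.
λ₂ = -1.3729° + 65.9829° = 64.6100°.

latitude -45.5617°, longitude 64.6100°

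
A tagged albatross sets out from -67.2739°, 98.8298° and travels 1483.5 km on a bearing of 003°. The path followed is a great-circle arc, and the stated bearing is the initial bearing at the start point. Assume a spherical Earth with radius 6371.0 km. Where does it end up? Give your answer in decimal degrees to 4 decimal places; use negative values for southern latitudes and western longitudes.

latitude -53.9444°, longitude 100.0055°

The arc subtends δ = 1483.5/6371 = 0.232852 rad at the centre.
Start latitude φ₁ = -1.174151 rad; initial bearing θ = 0.052360 rad.
Applying the spherical law of cosines for sides, sin φ₂ = sin φ₁ cos δ + cos φ₁ sin δ cos θ = -0.808446, so φ₂ = -53.9444°.
Δλ = atan2( sin θ sin δ cos φ₁ , cos δ − sin φ₁ sin φ₂ ) = atan2(0.004666, 0.227332) = 0.020520 rad = 1.1757°.
Hence λ₂ = 98.8298° + 1.1757° = 100.0055°.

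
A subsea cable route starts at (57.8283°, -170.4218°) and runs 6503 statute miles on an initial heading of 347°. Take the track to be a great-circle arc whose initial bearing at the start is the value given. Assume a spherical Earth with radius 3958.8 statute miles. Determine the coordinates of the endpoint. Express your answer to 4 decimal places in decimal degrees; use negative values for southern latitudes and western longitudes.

latitude 27.1735°, longitude 24.1863°

Central angle δ = d/R = 1.642669 rad.
Start latitude φ₁ = 1.009294 rad; initial bearing θ = 6.056293 rad.
Applying the spherical law of cosines for sides, sin φ₂ = sin φ₁ cos δ + cos φ₁ sin δ cos θ = 0.456687, so φ₂ = 27.1735°.
Then Δλ = atan2(-0.119468, -0.458377) = -2.886632 rad, from sin θ sin δ cos φ₁ over cos δ − sin φ₁ sin φ₂.
λ₂ = -170.4218° + -165.3919° = -335.8137°, normalized to (−180°, 180°] → 24.1863°.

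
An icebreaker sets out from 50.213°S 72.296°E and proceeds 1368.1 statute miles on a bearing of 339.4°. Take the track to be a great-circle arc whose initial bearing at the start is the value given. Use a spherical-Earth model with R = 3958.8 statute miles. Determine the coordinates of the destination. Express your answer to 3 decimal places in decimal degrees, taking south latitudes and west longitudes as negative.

Angular distance δ = d/R = 1368.1 / 3958.8 = 0.345585 rad.
With φ₁ = -50.213° = -0.876382 rad and θ = 339.4° = 5.923647 rad:
Destination latitude: φ₂ = arcsin( sin φ₁ cos δ + cos φ₁ sin δ cos θ ) = arcsin(-0.520082) = -31.338°.
For the longitude increment, Δλ = atan2( sin θ sin δ cos φ₁, cos δ − sin φ₁ sin φ₂ ) = atan2(-0.076271, 0.541232) = -8.021°.
λ₂ = 72.296° + -8.021° = 64.275°.

latitude -31.338°, longitude 64.275°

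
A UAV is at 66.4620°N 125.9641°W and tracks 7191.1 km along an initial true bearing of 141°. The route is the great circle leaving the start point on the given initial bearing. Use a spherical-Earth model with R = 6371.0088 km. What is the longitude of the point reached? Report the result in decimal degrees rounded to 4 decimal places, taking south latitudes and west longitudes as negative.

δ = 7191.1/6371.0088 = 1.128722 rad (64.6710°).
With φ₁ = 66.4620° = 1.159981 rad and θ = 141° = 2.460914 rad:
Applying the spherical law of cosines for sides, sin φ₂ = sin φ₁ cos δ + cos φ₁ sin δ cos θ = 0.111696, so φ₂ = 6.4131°.
For the longitude increment, Δλ = atan2( sin θ sin δ cos φ₁, cos δ − sin φ₁ sin φ₂ ) = atan2(0.227163, 0.325413) = 34.9180°.
λ₂ = λ₁ + Δλ = -91.0461°.

longitude -91.0461°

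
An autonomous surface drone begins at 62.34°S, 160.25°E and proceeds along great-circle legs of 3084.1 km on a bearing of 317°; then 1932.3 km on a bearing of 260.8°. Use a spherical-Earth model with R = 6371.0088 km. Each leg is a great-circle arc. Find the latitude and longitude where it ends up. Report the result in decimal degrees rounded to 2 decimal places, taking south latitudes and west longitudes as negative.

Apply the spherical direct solution leg by leg, carrying full precision between legs.
Leg 1: from (-62.34°, 160.25°), δ = 3084.1/6371.0088 = 0.484083 rad, θ = 317° → φ = -38.75°, λ = 136.23°.
Leg 2: from (-38.75°, 136.23°), δ = 1932.3/6371.0088 = 0.303296 rad, θ = 260.8° → φ = -39.39°, λ = 113.81°.

latitude -39.39°, longitude 113.81°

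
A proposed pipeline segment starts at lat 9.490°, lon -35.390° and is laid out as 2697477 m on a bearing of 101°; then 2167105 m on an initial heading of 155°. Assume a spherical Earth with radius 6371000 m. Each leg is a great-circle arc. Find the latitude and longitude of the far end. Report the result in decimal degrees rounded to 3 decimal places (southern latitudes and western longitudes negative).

Apply the spherical direct solution leg by leg, carrying full precision between legs.
Leg 1: from (9.490°, -35.390°), δ = 2697477/6371000 = 0.423399 rad, θ = 101° → φ = 4.186°, λ = -11.537°.
Leg 2: from (4.186°, -11.537°), δ = 2167105/6371000 = 0.340151 rad, θ = 155° → φ = -13.459°, λ = -3.201°.

latitude -13.459°, longitude -3.201°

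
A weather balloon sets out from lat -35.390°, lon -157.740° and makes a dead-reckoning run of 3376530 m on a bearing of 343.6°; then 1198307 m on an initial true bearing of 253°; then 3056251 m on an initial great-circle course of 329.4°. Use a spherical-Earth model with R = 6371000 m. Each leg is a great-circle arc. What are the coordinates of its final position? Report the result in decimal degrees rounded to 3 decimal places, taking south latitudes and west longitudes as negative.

latitude 14.665°, longitude 169.523°

Apply the spherical direct solution leg by leg, carrying full precision between legs.
Leg 1: from (-35.390°, -157.740°), δ = 3376530/6371000 = 0.529984 rad, θ = 343.6° → φ = -5.989°, λ = -165.991°.
Leg 2: from (-5.989°, -165.991°), δ = 1198307/6371000 = 0.188088 rad, θ = 253° → φ = -9.025°, λ = -176.422°.
Leg 3: from (-9.025°, -176.422°), δ = 3056251/6371000 = 0.479713 rad, θ = 329.4° → φ = 14.665°, λ = 169.523°.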